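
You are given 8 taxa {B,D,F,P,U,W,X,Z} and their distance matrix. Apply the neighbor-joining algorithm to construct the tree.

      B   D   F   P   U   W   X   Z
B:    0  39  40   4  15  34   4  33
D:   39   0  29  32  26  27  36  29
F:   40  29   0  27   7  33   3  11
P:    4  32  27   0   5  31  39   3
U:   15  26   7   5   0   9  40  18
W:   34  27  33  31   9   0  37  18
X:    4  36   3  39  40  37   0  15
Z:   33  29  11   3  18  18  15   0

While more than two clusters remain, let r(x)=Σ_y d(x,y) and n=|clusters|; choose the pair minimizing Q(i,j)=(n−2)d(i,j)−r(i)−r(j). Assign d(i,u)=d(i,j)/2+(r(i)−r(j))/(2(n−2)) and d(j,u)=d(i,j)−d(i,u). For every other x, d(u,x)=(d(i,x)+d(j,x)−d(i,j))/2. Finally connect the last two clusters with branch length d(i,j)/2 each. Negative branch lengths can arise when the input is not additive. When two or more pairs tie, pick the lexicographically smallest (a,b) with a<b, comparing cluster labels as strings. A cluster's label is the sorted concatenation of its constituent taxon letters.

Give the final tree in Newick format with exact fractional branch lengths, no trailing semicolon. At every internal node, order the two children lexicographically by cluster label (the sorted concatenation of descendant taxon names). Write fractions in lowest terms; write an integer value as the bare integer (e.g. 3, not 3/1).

1. join B+X (d=4, Q=-319) ⇒ BX; edges |B|=19/12, |X|=29/12
  updated: d(BX,D)=71/2, d(BX,F)=39/2, d(BX,P)=39/2, d(BX,U)=51/2, d(BX,W)=67/2, d(BX,Z)=22
2. join P+Z (d=3, Q=-407/2) ⇒ PZ; edges |P|=63/20, |Z|=-3/20
  updated: d(BX,PZ)=77/4, d(D,PZ)=29, d(F,PZ)=35/2, d(PZ,U)=10, d(PZ,W)=23
3. join U+W (d=9, Q=-167) ⇒ UW; edges |U|=-3/2, |W|=21/2
  updated: d(BX,UW)=25, d(D,UW)=22, d(F,UW)=31/2, d(PZ,UW)=12
4. join D+UW (d=22, Q=-124) ⇒ DUW; edges |D|=107/6, |UW|=25/6
  updated: d(BX,DUW)=77/4, d(DUW,F)=45/4, d(DUW,PZ)=19/2
5. join BX+F (d=39/2, Q=-269/4) ⇒ BFX; edges |BX|=195/16, |F|=117/16
  updated: d(BFX,DUW)=11/2, d(BFX,PZ)=69/8
6. join BFX+DUW (d=11/2, Q=-189/8) ⇒ BDFUWX; edges |BFX|=37/16, |DUW|=51/16
  updated: d(BDFUWX,PZ)=101/16
7. join BDFUWX+PZ (d=101/16) ⇒ BDFPUWXZ; edges |BDFUWX|=101/32, |PZ|=101/32
final tree: ((((B:19/12,X:29/12):195/16,F:117/16):37/16,(D:107/6,(U:-3/2,W:21/2):25/6):51/16):101/32,(P:63/20,Z:-3/20):101/32)
total length: 1109/16

((((B:19/12,X:29/12):195/16,F:117/16):37/16,(D:107/6,(U:-3/2,W:21/2):25/6):51/16):101/32,(P:63/20,Z:-3/20):101/32)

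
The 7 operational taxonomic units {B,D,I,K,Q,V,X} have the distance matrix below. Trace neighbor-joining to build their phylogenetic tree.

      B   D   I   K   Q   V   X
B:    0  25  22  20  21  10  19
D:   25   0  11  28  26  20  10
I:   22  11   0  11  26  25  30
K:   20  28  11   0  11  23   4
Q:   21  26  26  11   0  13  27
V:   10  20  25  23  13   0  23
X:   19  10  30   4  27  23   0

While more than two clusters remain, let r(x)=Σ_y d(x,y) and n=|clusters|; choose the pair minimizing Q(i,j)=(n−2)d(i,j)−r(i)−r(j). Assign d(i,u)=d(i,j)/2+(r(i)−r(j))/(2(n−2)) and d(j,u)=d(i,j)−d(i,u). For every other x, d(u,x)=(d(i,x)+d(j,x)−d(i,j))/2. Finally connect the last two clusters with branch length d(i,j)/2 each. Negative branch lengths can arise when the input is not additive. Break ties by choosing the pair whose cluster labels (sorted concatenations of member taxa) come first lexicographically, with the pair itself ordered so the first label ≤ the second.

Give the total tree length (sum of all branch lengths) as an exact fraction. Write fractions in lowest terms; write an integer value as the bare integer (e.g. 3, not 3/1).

iteration 1: select D,I (d=11, Q=-190); attach at lengths (5, 6); label the merged cluster DI
  updated: d(B,DI)=18, d(DI,K)=14, d(DI,Q)=41/2, d(DI,V)=17, d(DI,X)=29/2
iteration 2: select K,X (d=4, Q=-287/2); attach at lengths (1/16, 63/16); label the merged cluster KX
  updated: d(B,KX)=35/2, d(DI,KX)=49/4, d(KX,Q)=17, d(KX,V)=21
iteration 3: select DI,KX (d=49/4, Q=-395/4); attach at lengths (49/8, 49/8); label the merged cluster DIKX
  updated: d(B,DIKX)=93/8, d(DIKX,Q)=101/8, d(DIKX,V)=103/8
iteration 4: select B,V (d=10, Q=-117/2); attach at lengths (107/16, 53/16); label the merged cluster BV
  updated: d(BV,DIKX)=29/4, d(BV,Q)=12
iteration 5: select BV,DIKX (d=29/4, Q=-255/8); attach at lengths (53/16, 63/16); label the merged cluster BDIKVX
  updated: d(BDIKVX,Q)=139/16
iteration 6: select BDIKVX,Q (d=139/16); attach at lengths (139/32, 139/32); label the merged cluster BDIKQVX
final tree: (((B:107/16,V:53/16):53/16,((D:5,I:6):49/8,(K:1/16,X:63/16):49/8):63/16):139/32,Q:139/32)
total length: 851/16

851/16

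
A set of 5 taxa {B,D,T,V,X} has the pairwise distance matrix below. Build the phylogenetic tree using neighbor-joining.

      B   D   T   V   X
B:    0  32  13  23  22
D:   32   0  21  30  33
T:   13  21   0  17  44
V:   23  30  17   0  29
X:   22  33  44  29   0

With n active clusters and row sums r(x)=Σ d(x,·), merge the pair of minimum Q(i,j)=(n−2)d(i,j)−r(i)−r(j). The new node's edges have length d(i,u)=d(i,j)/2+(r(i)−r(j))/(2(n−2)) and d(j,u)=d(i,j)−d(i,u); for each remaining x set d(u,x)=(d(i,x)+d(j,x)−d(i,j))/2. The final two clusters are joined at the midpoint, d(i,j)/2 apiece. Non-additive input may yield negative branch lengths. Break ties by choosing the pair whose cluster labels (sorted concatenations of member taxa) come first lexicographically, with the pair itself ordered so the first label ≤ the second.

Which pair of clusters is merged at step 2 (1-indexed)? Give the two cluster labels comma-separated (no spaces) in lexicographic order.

1. join B+X (d=22, Q=-152) ⇒ BX; edges |B|=14/3, |X|=52/3
  updated: d(BX,D)=43/2, d(BX,T)=35/2, d(BX,V)=15
2. join BX+V (d=15, Q=-86) ⇒ BVX; edges |BX|=11/2, |V|=19/2
  updated: d(BVX,D)=73/4, d(BVX,T)=39/4
3. join BVX+D (d=73/4, Q=-49) ⇒ BDVX; edges |BVX|=7/2, |D|=59/4
  updated: d(BDVX,T)=25/4
4. join BDVX+T (d=25/4) ⇒ BDTVX; edges |BDVX|=25/8, |T|=25/8
final tree: ((((B:14/3,X:52/3):11/2,V:19/2):7/2,D:59/4):25/8,T:25/8)
total length: 123/2

BX,V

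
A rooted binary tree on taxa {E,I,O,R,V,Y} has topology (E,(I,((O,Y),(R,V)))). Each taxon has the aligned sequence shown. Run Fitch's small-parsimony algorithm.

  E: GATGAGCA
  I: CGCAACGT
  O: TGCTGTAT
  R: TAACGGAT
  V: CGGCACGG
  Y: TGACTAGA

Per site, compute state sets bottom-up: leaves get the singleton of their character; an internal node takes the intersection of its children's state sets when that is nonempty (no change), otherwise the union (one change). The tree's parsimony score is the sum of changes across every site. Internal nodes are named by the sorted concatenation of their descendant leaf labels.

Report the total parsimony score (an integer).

OY@0: {T} ∩ {T} = {T} (intersection, +0)
RV@0: {T} ∪ {C} = {C,T} (union, +1)
ORVY@0: {T} ∩ {C,T} = {T} (intersection, +0)
IORVY@0: {C} ∪ {T} = {C,T} (union, +1)
EIORVY@0: {G} ∪ {C,T} = {C,G,T} (union, +1)
OY@1: {G} ∩ {G} = {G} (intersection, +0)
RV@1: {A} ∪ {G} = {A,G} (union, +1)
ORVY@1: {G} ∩ {A,G} = {G} (intersection, +0)
IORVY@1: {G} ∩ {G} = {G} (intersection, +0)
EIORVY@1: {A} ∪ {G} = {A,G} (union, +1)
OY@2: {C} ∪ {A} = {A,C} (union, +1)
RV@2: {A} ∪ {G} = {A,G} (union, +1)
ORVY@2: {A,C} ∩ {A,G} = {A} (intersection, +0)
IORVY@2: {C} ∪ {A} = {A,C} (union, +1)
EIORVY@2: {T} ∪ {A,C} = {A,C,T} (union, +1)
OY@3: {T} ∪ {C} = {C,T} (union, +1)
RV@3: {C} ∩ {C} = {C} (intersection, +0)
ORVY@3: {C,T} ∩ {C} = {C} (intersection, +0)
IORVY@3: {A} ∪ {C} = {A,C} (union, +1)
EIORVY@3: {G} ∪ {A,C} = {A,C,G} (union, +1)
OY@4: {G} ∪ {T} = {G,T} (union, +1)
RV@4: {G} ∪ {A} = {A,G} (union, +1)
ORVY@4: {G,T} ∩ {A,G} = {G} (intersection, +0)
IORVY@4: {A} ∪ {G} = {A,G} (union, +1)
EIORVY@4: {A} ∩ {A,G} = {A} (intersection, +0)
OY@5: {T} ∪ {A} = {A,T} (union, +1)
RV@5: {G} ∪ {C} = {C,G} (union, +1)
ORVY@5: {A,T} ∪ {C,G} = {A,C,G,T} (union, +1)
IORVY@5: {C} ∩ {A,C,G,T} = {C} (intersection, +0)
EIORVY@5: {G} ∪ {C} = {C,G} (union, +1)
OY@6: {A} ∪ {G} = {A,G} (union, +1)
RV@6: {A} ∪ {G} = {A,G} (union, +1)
ORVY@6: {A,G} ∩ {A,G} = {A,G} (intersection, +0)
IORVY@6: {G} ∩ {A,G} = {G} (intersection, +0)
EIORVY@6: {C} ∪ {G} = {C,G} (union, +1)
OY@7: {T} ∪ {A} = {A,T} (union, +1)
RV@7: {T} ∪ {G} = {G,T} (union, +1)
ORVY@7: {A,T} ∩ {G,T} = {T} (intersection, +0)
IORVY@7: {T} ∩ {T} = {T} (intersection, +0)
EIORVY@7: {A} ∪ {T} = {A,T} (union, +1)
per-site changes: [3, 2, 4, 3, 3, 4, 3, 3]; total = 25

25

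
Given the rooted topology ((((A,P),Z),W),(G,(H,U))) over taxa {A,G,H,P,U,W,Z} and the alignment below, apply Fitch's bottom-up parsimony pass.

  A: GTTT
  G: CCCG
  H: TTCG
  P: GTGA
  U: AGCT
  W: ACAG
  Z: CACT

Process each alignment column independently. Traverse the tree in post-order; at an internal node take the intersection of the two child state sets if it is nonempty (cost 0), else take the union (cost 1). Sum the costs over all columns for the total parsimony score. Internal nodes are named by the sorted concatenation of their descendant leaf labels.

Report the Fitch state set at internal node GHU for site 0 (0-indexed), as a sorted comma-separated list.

A,C,T

AP@0: {G} ∩ {G} = {G} (intersection, +0)
APZ@0: {G} ∪ {C} = {C,G} (union, +1)
APWZ@0: {C,G} ∪ {A} = {A,C,G} (union, +1)
HU@0: {T} ∪ {A} = {A,T} (union, +1)
GHU@0: {C} ∪ {A,T} = {A,C,T} (union, +1)
AGHPUWZ@0: {A,C,G} ∩ {A,C,T} = {A,C} (intersection, +0)
AP@1: {T} ∩ {T} = {T} (intersection, +0)
APZ@1: {T} ∪ {A} = {A,T} (union, +1)
APWZ@1: {A,T} ∪ {C} = {A,C,T} (union, +1)
HU@1: {T} ∪ {G} = {G,T} (union, +1)
GHU@1: {C} ∪ {G,T} = {C,G,T} (union, +1)
AGHPUWZ@1: {A,C,T} ∩ {C,G,T} = {C,T} (intersection, +0)
AP@2: {T} ∪ {G} = {G,T} (union, +1)
APZ@2: {G,T} ∪ {C} = {C,G,T} (union, +1)
APWZ@2: {C,G,T} ∪ {A} = {A,C,G,T} (union, +1)
HU@2: {C} ∩ {C} = {C} (intersection, +0)
GHU@2: {C} ∩ {C} = {C} (intersection, +0)
AGHPUWZ@2: {A,C,G,T} ∩ {C} = {C} (intersection, +0)
AP@3: {T} ∪ {A} = {A,T} (union, +1)
APZ@3: {A,T} ∩ {T} = {T} (intersection, +0)
APWZ@3: {T} ∪ {G} = {G,T} (union, +1)
HU@3: {G} ∪ {T} = {G,T} (union, +1)
GHU@3: {G} ∩ {G,T} = {G} (intersection, +0)
AGHPUWZ@3: {G,T} ∩ {G} = {G} (intersection, +0)
per-site changes: [4, 4, 3, 3]; total = 14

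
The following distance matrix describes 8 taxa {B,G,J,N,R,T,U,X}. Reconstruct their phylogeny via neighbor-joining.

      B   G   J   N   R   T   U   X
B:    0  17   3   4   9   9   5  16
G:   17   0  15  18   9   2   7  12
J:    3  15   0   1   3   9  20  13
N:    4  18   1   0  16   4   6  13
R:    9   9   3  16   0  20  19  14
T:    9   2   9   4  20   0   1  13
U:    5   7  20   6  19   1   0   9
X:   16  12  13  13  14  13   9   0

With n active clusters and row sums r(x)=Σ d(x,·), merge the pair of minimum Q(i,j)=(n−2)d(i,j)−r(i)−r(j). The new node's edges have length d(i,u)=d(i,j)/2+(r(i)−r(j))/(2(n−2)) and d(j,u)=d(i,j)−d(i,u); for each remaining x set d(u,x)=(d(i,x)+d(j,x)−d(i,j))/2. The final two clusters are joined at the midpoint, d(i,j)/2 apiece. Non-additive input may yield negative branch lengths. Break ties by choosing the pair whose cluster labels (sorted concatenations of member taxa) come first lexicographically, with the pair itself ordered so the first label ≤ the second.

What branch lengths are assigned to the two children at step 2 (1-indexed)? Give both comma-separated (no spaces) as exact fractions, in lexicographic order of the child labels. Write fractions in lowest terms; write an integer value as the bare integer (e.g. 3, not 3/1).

1. join J+R (d=3, Q=-136) ⇒ JR; edges |J|=-2/3, |R|=11/3
  updated: d(B,JR)=9/2, d(G,JR)=21/2, d(JR,N)=7, d(JR,T)=13, d(JR,U)=18, d(JR,X)=12
2. join G+T (d=2, Q=-197/2) ⇒ GT; edges |G|=69/20, |T|=-29/20
  updated: d(B,GT)=12, d(GT,JR)=43/4, d(GT,N)=10, d(GT,U)=3, d(GT,X)=23/2
3. join GT+U (d=3, Q=-305/4) ⇒ GTU; edges |GT|=73/32, |U|=23/32
  updated: d(B,GTU)=7, d(GTU,JR)=103/8, d(GTU,N)=13/2, d(GTU,X)=35/4
4. join GTU+X (d=35/4, Q=-469/8) ⇒ GTUX; edges |GTU|=31/16, |X|=109/16
  updated: d(B,GTUX)=57/8, d(GTUX,JR)=129/16, d(GTUX,N)=43/8
5. join B+JR (d=9/2, Q=-419/16) ⇒ BJR; edges |B|=81/64, |JR|=207/64
  updated: d(BJR,GTUX)=171/32, d(BJR,N)=13/4
6. join BJR+GTUX (d=171/32, Q=-447/32) ⇒ BGJRTUX; edges |BJR|=103/64, |GTUX|=239/64
  updated: d(BGJRTUX,N)=105/64
7. join BGJRTUX+N (d=105/64) ⇒ BGJNRTUX; edges |BGJRTUX|=105/128, |N|=105/128
final tree: (((B:81/64,(J:-2/3,R:11/3):207/64):103/64,(((G:69/20,T:-29/20):73/32,U:23/32):31/16,X:109/16):239/64):105/128,N:105/128)
total length: 1807/64

69/20,-29/20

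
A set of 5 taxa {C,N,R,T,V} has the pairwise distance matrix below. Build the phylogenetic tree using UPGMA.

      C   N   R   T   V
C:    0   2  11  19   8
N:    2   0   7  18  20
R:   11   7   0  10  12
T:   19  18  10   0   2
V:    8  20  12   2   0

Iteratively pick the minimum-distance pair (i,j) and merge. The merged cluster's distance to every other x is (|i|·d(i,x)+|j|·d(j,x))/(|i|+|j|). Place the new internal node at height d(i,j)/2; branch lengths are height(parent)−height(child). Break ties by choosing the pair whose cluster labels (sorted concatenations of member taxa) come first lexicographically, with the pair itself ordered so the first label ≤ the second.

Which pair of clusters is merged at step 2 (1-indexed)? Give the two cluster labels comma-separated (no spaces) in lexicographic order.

iteration 1: select C,N (d=2); attach at lengths (1, 1); label the merged cluster CN
  updated: d(CN,R)=9, d(CN,T)=37/2, d(CN,V)=14
iteration 2: select T,V (d=2); attach at lengths (1, 1); label the merged cluster TV
  updated: d(CN,TV)=65/4, d(R,TV)=11
iteration 3: select CN,R (d=9); attach at lengths (7/2, 9/2); label the merged cluster CNR
  updated: d(CNR,TV)=29/2
iteration 4: select CNR,TV (d=29/2); attach at lengths (11/4, 25/4); label the merged cluster CNRTV
final tree: (((C:1,N:1):7/2,R:9/2):11/4,(T:1,V:1):25/4)
total length: 21

T,V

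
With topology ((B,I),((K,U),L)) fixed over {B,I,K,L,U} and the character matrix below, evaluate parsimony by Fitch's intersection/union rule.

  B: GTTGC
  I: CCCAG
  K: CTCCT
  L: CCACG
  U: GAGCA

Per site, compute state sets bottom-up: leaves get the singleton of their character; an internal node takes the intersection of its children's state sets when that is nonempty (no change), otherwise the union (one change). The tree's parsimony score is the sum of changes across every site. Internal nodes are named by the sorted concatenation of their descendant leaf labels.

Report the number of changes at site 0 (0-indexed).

site 0, node BI: B={G} ∪ I={C} → {C,G} (+1)
site 0, node KU: K={C} ∪ U={G} → {C,G} (+1)
site 0, node KLU: KU={C,G} ∩ L={C} → {C} (+0)
site 0, node BIKLU: BI={C,G} ∩ KLU={C} → {C} (+0)
site 1, node BI: B={T} ∪ I={C} → {C,T} (+1)
site 1, node KU: K={T} ∪ U={A} → {A,T} (+1)
site 1, node KLU: KU={A,T} ∪ L={C} → {A,C,T} (+1)
site 1, node BIKLU: BI={C,T} ∩ KLU={A,C,T} → {C,T} (+0)
site 2, node BI: B={T} ∪ I={C} → {C,T} (+1)
site 2, node KU: K={C} ∪ U={G} → {C,G} (+1)
site 2, node KLU: KU={C,G} ∪ L={A} → {A,C,G} (+1)
site 2, node BIKLU: BI={C,T} ∩ KLU={A,C,G} → {C} (+0)
site 3, node BI: B={G} ∪ I={A} → {A,G} (+1)
site 3, node KU: K={C} ∩ U={C} → {C} (+0)
site 3, node KLU: KU={C} ∩ L={C} → {C} (+0)
site 3, node BIKLU: BI={A,G} ∪ KLU={C} → {A,C,G} (+1)
site 4, node BI: B={C} ∪ I={G} → {C,G} (+1)
site 4, node KU: K={T} ∪ U={A} → {A,T} (+1)
site 4, node KLU: KU={A,T} ∪ L={G} → {A,G,T} (+1)
site 4, node BIKLU: BI={C,G} ∩ KLU={A,G,T} → {G} (+0)
per-site changes: [2, 3, 3, 2, 3]; total = 13

2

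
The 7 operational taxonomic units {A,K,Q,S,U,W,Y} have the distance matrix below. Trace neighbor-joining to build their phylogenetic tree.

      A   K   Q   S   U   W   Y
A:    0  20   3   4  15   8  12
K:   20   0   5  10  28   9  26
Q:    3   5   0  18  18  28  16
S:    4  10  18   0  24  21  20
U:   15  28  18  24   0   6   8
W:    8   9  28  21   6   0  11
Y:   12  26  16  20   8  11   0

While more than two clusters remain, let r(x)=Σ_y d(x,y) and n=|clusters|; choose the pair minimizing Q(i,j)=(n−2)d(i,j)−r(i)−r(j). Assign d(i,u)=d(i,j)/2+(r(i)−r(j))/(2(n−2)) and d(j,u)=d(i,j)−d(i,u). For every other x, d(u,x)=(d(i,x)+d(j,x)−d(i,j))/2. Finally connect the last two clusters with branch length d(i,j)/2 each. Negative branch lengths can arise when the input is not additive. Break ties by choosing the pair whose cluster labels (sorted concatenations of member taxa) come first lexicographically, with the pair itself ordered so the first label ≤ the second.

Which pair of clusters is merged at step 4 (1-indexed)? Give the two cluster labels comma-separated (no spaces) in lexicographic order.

iteration 1: select K,Q (d=5, Q=-161); attach at lengths (7/2, 3/2); label the merged cluster KQ
  updated: d(A,KQ)=9, d(KQ,S)=23/2, d(KQ,U)=41/2, d(KQ,W)=16, d(KQ,Y)=37/2
iteration 2: select A,S (d=4, Q=-225/2); attach at lengths (-33/16, 97/16); label the merged cluster AS
  updated: d(AS,KQ)=33/4, d(AS,U)=35/2, d(AS,W)=25/2, d(AS,Y)=14
iteration 3: select AS,KQ (d=33/4, Q=-363/4); attach at lengths (55/24, 143/24); label the merged cluster AKQS
  updated: d(AKQS,U)=119/8, d(AKQS,W)=81/8, d(AKQS,Y)=97/8
iteration 4: select AKQS,W (d=81/8, Q=-44); attach at lengths (121/16, 41/16); label the merged cluster AKQSW
  updated: d(AKQSW,U)=43/8, d(AKQSW,Y)=13/2
iteration 5: select AKQSW,U (d=43/8, Q=-159/8); attach at lengths (31/16, 55/16); label the merged cluster AKQSUW
  updated: d(AKQSUW,Y)=73/16
iteration 6: select AKQSUW,Y (d=73/16); attach at lengths (73/32, 73/32); label the merged cluster AKQSUWY
final tree: (((((A:-33/16,S:97/16):55/24,(K:7/2,Q:3/2):143/24):121/16,W:41/16):31/16,U:55/16):73/32,Y:73/32)
total length: 597/16

AKQS,W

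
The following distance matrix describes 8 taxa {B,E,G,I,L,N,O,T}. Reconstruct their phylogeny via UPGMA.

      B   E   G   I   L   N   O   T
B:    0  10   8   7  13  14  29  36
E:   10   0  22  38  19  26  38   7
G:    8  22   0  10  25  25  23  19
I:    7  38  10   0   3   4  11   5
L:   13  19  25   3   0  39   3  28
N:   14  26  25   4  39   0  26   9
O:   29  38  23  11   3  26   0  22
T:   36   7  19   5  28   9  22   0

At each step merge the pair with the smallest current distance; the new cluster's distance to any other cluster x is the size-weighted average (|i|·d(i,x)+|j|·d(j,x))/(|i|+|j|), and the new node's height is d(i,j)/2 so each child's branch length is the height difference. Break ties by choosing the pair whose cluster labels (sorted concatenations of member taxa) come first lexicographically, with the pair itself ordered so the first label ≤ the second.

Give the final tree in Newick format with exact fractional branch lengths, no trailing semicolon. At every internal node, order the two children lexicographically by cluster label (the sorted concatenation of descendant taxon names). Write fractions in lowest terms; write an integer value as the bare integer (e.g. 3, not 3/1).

iteration 1: select I,L (d=3); attach at lengths (3/2, 3/2); label the merged cluster IL
  updated: d(B,IL)=10, d(E,IL)=57/2, d(G,IL)=35/2, d(IL,N)=43/2, d(IL,O)=7, d(IL,T)=33/2
iteration 2: select E,T (d=7); attach at lengths (7/2, 7/2); label the merged cluster ET
  updated: d(B,ET)=23, d(ET,G)=41/2, d(ET,IL)=45/2, d(ET,N)=35/2, d(ET,O)=30
iteration 3: select IL,O (d=7); attach at lengths (2, 7/2); label the merged cluster ILO
  updated: d(B,ILO)=49/3, d(ET,ILO)=25, d(G,ILO)=58/3, d(ILO,N)=23
iteration 4: select B,G (d=8); attach at lengths (4, 4); label the merged cluster BG
  updated: d(BG,ET)=87/4, d(BG,ILO)=107/6, d(BG,N)=39/2
iteration 5: select ET,N (d=35/2); attach at lengths (21/4, 35/4); label the merged cluster ENT
  updated: d(BG,ENT)=21, d(ENT,ILO)=73/3
iteration 6: select BG,ILO (d=107/6); attach at lengths (59/12, 65/12); label the merged cluster BGILO
  updated: d(BGILO,ENT)=23
iteration 7: select BGILO,ENT (d=23); attach at lengths (31/12, 11/4); label the merged cluster BEGILNOT
final tree: (((B:4,G:4):59/12,((I:3/2,L:3/2):2,O:7/2):65/12):31/12,((E:7/2,T:7/2):21/4,N:35/4):11/4)
total length: 319/6

(((B:4,G:4):59/12,((I:3/2,L:3/2):2,O:7/2):65/12):31/12,((E:7/2,T:7/2):21/4,N:35/4):11/4)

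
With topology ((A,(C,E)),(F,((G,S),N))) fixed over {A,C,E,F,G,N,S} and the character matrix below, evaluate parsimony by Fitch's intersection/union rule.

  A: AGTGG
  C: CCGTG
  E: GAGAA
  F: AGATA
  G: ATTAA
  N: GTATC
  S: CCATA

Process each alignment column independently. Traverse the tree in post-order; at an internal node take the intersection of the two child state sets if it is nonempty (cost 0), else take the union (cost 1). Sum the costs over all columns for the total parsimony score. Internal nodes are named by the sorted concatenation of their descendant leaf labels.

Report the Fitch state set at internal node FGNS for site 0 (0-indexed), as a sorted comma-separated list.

A

site 0, node CE: C={C} ∪ E={G} → {C,G} (+1)
site 0, node ACE: A={A} ∪ CE={C,G} → {A,C,G} (+1)
site 0, node GS: G={A} ∪ S={C} → {A,C} (+1)
site 0, node GNS: GS={A,C} ∪ N={G} → {A,C,G} (+1)
site 0, node FGNS: F={A} ∩ GNS={A,C,G} → {A} (+0)
site 0, node ACEFGNS: ACE={A,C,G} ∩ FGNS={A} → {A} (+0)
site 1, node CE: C={C} ∪ E={A} → {A,C} (+1)
site 1, node ACE: A={G} ∪ CE={A,C} → {A,C,G} (+1)
site 1, node GS: G={T} ∪ S={C} → {C,T} (+1)
site 1, node GNS: GS={C,T} ∩ N={T} → {T} (+0)
site 1, node FGNS: F={G} ∪ GNS={T} → {G,T} (+1)
site 1, node ACEFGNS: ACE={A,C,G} ∩ FGNS={G,T} → {G} (+0)
site 2, node CE: C={G} ∩ E={G} → {G} (+0)
site 2, node ACE: A={T} ∪ CE={G} → {G,T} (+1)
site 2, node GS: G={T} ∪ S={A} → {A,T} (+1)
site 2, node GNS: GS={A,T} ∩ N={A} → {A} (+0)
site 2, node FGNS: F={A} ∩ GNS={A} → {A} (+0)
site 2, node ACEFGNS: ACE={G,T} ∪ FGNS={A} → {A,G,T} (+1)
site 3, node CE: C={T} ∪ E={A} → {A,T} (+1)
site 3, node ACE: A={G} ∪ CE={A,T} → {A,G,T} (+1)
site 3, node GS: G={A} ∪ S={T} → {A,T} (+1)
site 3, node GNS: GS={A,T} ∩ N={T} → {T} (+0)
site 3, node FGNS: F={T} ∩ GNS={T} → {T} (+0)
site 3, node ACEFGNS: ACE={A,G,T} ∩ FGNS={T} → {T} (+0)
site 4, node CE: C={G} ∪ E={A} → {A,G} (+1)
site 4, node ACE: A={G} ∩ CE={A,G} → {G} (+0)
site 4, node GS: G={A} ∩ S={A} → {A} (+0)
site 4, node GNS: GS={A} ∪ N={C} → {A,C} (+1)
site 4, node FGNS: F={A} ∩ GNS={A,C} → {A} (+0)
site 4, node ACEFGNS: ACE={G} ∪ FGNS={A} → {A,G} (+1)
per-site changes: [4, 4, 3, 3, 3]; total = 17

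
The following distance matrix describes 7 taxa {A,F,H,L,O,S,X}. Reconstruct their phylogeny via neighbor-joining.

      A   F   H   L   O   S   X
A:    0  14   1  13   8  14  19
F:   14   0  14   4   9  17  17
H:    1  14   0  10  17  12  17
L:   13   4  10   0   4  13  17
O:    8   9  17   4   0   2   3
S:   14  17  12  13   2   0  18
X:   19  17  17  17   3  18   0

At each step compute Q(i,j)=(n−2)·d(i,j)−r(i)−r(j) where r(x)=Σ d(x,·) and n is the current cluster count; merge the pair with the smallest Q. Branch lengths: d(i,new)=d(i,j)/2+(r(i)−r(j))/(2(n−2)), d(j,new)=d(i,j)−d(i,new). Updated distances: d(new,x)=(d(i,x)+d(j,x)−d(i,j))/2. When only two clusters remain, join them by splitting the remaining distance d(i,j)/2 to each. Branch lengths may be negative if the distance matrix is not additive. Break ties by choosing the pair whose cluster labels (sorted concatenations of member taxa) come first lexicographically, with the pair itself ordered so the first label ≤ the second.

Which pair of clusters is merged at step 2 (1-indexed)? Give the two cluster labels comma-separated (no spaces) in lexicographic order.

F,L

iteration 1: select A,H (d=1, Q=-135); attach at lengths (3/10, 7/10); label the merged cluster AH
  updated: d(AH,F)=27/2, d(AH,L)=11, d(AH,O)=12, d(AH,S)=25/2, d(AH,X)=35/2
iteration 2: select F,L (d=4, Q=-187/2); attach at lengths (55/16, 9/16); label the merged cluster FL
  updated: d(AH,FL)=41/4, d(FL,O)=9/2, d(FL,S)=13, d(FL,X)=15
iteration 3: select O,X (d=3, Q=-66); attach at lengths (-23/6, 41/6); label the merged cluster OX
  updated: d(AH,OX)=53/4, d(FL,OX)=33/4, d(OX,S)=17/2
iteration 4: select AH,FL (d=41/4, Q=-47); attach at lengths (25/4, 4); label the merged cluster AFHL
  updated: d(AFHL,OX)=45/8, d(AFHL,S)=61/8
iteration 5: select AFHL,OX (d=45/8, Q=-87/4); attach at lengths (19/8, 13/4); label the merged cluster AFHLOX
  updated: d(AFHLOX,S)=21/4
iteration 6: select AFHLOX,S (d=21/4); attach at lengths (21/8, 21/8); label the merged cluster AFHLOSX
final tree: ((((A:3/10,H:7/10):25/4,(F:55/16,L:9/16):4):19/8,(O:-23/6,X:41/6):13/4):21/8,S:21/8)
total length: 233/8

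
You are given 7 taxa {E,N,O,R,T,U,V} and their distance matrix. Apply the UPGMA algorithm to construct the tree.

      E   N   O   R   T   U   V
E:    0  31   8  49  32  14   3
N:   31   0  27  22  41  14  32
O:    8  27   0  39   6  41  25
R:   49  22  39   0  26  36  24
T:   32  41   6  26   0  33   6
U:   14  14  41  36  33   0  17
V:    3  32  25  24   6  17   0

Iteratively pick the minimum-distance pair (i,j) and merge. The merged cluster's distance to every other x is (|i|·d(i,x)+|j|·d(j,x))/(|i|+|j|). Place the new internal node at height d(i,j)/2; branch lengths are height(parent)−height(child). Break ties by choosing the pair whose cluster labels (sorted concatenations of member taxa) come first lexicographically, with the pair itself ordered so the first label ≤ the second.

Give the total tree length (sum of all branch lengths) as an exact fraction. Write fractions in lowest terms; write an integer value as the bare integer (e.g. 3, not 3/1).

iteration 1: select E,V (d=3); attach at lengths (3/2, 3/2); label the merged cluster EV
  updated: d(EV,N)=63/2, d(EV,O)=33/2, d(EV,R)=73/2, d(EV,T)=19, d(EV,U)=31/2
iteration 2: select O,T (d=6); attach at lengths (3, 3); label the merged cluster OT
  updated: d(EV,OT)=71/4, d(N,OT)=34, d(OT,R)=65/2, d(OT,U)=37
iteration 3: select N,U (d=14); attach at lengths (7, 7); label the merged cluster NU
  updated: d(EV,NU)=47/2, d(NU,OT)=71/2, d(NU,R)=29
iteration 4: select EV,OT (d=71/4); attach at lengths (59/8, 47/8); label the merged cluster EOTV
  updated: d(EOTV,NU)=59/2, d(EOTV,R)=69/2
iteration 5: select NU,R (d=29); attach at lengths (15/2, 29/2); label the merged cluster NRU
  updated: d(EOTV,NRU)=187/6
iteration 6: select EOTV,NRU (d=187/6); attach at lengths (161/24, 13/12); label the merged cluster ENORTUV
final tree: (((E:3/2,V:3/2):59/8,(O:3,T:3):47/8):161/24,((N:7,U:7):15/2,R:29/2):13/12)
total length: 1585/24

1585/24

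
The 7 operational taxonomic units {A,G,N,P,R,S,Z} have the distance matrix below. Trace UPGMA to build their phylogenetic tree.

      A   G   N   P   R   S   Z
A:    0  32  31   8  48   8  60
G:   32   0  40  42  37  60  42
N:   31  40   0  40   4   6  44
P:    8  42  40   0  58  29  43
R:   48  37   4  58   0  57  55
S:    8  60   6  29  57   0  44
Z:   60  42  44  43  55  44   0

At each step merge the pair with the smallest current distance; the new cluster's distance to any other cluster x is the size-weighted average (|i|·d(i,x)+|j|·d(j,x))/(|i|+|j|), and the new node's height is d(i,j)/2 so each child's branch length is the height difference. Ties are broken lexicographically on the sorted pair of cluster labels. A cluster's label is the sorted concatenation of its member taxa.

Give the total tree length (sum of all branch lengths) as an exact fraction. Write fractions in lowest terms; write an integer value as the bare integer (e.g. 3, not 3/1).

iteration 1: select N,R (d=4); attach at lengths (2, 2); label the merged cluster NR
  updated: d(A,NR)=79/2, d(G,NR)=77/2, d(NR,P)=49, d(NR,S)=63/2, d(NR,Z)=99/2
iteration 2: select A,P (d=8); attach at lengths (4, 4); label the merged cluster AP
  updated: d(AP,G)=37, d(AP,NR)=177/4, d(AP,S)=37/2, d(AP,Z)=103/2
iteration 3: select AP,S (d=37/2); attach at lengths (21/4, 37/4); label the merged cluster APS
  updated: d(APS,G)=134/3, d(APS,NR)=40, d(APS,Z)=49
iteration 4: select G,NR (d=77/2); attach at lengths (77/4, 69/4); label the merged cluster GNR
  updated: d(APS,GNR)=374/9, d(GNR,Z)=47
iteration 5: select APS,GNR (d=374/9); attach at lengths (415/36, 55/36); label the merged cluster AGNPRS
  updated: d(AGNPRS,Z)=48
iteration 6: select AGNPRS,Z (d=48); attach at lengths (29/9, 24); label the merged cluster AGNPRSZ
final tree: ((((A:4,P:4):21/4,S:37/4):415/36,(G:77/4,(N:2,R:2):69/4):55/36):29/9,Z:24)
total length: 1859/18

1859/18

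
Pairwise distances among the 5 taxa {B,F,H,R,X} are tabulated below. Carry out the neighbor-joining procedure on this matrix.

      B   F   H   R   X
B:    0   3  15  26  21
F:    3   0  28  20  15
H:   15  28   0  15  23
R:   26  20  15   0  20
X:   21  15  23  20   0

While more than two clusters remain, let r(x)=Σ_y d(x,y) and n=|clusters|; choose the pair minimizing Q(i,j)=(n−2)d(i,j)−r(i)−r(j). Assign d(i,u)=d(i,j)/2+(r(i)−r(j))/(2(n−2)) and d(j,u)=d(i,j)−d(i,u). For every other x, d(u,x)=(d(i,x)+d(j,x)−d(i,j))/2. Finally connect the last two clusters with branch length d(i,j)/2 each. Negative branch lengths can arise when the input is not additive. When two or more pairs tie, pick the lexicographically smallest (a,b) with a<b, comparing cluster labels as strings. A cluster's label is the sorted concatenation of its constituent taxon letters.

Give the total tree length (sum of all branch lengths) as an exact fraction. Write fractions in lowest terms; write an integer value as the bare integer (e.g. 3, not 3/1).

step 1: merge (B,F) at d=3, Q=-122; branch lengths B→4/3, F→5/3; new cluster BF
  updated: d(BF,H)=20, d(BF,R)=43/2, d(BF,X)=33/2
step 2: merge (BF,X) at d=33/2, Q=-169/2; branch lengths BF→63/8, X→69/8; new cluster BFX
  updated: d(BFX,H)=53/4, d(BFX,R)=25/2
step 3: merge (BFX,H) at d=53/4, Q=-163/4; branch lengths BFX→43/8, H→63/8; new cluster BFHX
  updated: d(BFHX,R)=57/8
step 4: merge (BFHX,R) at d=57/8; branch lengths BFHX→57/16, R→57/16; new cluster BFHRX
final tree: ((((B:4/3,F:5/3):63/8,X:69/8):43/8,H:63/8):57/16,R:57/16)
total length: 319/8

319/8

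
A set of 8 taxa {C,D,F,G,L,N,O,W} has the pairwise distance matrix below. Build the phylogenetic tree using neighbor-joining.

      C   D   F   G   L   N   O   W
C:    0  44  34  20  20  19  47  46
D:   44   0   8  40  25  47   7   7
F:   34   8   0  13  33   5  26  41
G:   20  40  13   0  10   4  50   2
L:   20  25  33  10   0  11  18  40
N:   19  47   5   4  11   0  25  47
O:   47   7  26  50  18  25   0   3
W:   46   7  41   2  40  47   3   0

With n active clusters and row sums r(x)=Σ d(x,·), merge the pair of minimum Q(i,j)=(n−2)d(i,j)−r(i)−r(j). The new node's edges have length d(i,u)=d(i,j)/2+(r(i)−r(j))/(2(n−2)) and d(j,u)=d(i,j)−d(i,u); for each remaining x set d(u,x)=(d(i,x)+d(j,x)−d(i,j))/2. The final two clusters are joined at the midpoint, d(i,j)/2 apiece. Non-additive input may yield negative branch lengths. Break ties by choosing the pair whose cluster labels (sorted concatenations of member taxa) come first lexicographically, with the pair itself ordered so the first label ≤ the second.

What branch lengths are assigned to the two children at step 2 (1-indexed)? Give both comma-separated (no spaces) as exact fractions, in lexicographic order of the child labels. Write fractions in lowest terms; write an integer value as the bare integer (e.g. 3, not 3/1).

14/5,27/10

1. join O+W (d=3, Q=-344) ⇒ OW; edges |O|=2/3, |W|=7/3
  updated: d(C,OW)=45, d(D,OW)=11/2, d(F,OW)=32, d(G,OW)=49/2, d(L,OW)=55/2, d(N,OW)=69/2
2. join D+OW (d=11/2, Q=-311) ⇒ DOW; edges |D|=14/5, |OW|=27/10
  updated: d(C,DOW)=167/4, d(DOW,F)=69/4, d(DOW,G)=59/2, d(DOW,L)=47/2, d(DOW,N)=38
3. join DOW+F (d=69/4, Q=-733/4) ⇒ DFOW; edges |DOW|=467/32, |F|=85/32
  updated: d(C,DFOW)=117/4, d(DFOW,G)=101/8, d(DFOW,L)=157/8, d(DFOW,N)=103/8
4. join C+L (d=20, Q=-711/8) ⇒ CL; edges |C|=701/48, |L|=259/48
  updated: d(CL,DFOW)=231/16, d(CL,G)=5, d(CL,N)=5
5. join CL+N (d=5, Q=-581/16) ⇒ CLN; edges |CL|=201/64, |N|=119/64
  updated: d(CLN,DFOW)=357/32, d(CLN,G)=2
6. join CLN+DFOW (d=357/32, Q=-825/32) ⇒ CDFLNOW; edges |CLN|=17/64, |DFOW|=697/64
  updated: d(CDFLNOW,G)=111/64
7. join CDFLNOW+G (d=111/64) ⇒ CDFGLNOW; edges |CDFLNOW|=111/128, |G|=111/128
final tree: ((((C:701/48,L:259/48):201/64,N:119/64):17/64,((D:14/5,(O:2/3,W:7/3):27/10):467/32,F:85/32):697/64):111/128,G:111/128)
total length: 4073/64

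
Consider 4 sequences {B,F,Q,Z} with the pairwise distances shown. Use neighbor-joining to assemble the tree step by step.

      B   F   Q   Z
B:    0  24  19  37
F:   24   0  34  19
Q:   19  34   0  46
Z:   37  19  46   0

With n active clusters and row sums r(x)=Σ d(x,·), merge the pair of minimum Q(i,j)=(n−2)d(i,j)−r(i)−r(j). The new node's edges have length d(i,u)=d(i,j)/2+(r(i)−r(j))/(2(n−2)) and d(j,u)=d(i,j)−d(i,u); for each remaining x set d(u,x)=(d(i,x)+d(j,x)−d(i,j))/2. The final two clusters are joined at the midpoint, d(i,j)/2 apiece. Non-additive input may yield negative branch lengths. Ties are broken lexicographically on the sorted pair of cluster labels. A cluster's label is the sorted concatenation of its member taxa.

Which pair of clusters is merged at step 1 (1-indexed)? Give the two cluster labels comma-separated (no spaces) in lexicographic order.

B,Q

step 1: merge (B,Q) at d=19, Q=-141; branch lengths B→19/4, Q→57/4; new cluster BQ
  updated: d(BQ,F)=39/2, d(BQ,Z)=32
step 2: merge (BQ,F) at d=39/2, Q=-141/2; branch lengths BQ→65/4, F→13/4; new cluster BFQ
  updated: d(BFQ,Z)=63/4
step 3: merge (BFQ,Z) at d=63/4; branch lengths BFQ→63/8, Z→63/8; new cluster BFQZ
final tree: (((B:19/4,Q:57/4):65/4,F:13/4):63/8,Z:63/8)
total length: 217/4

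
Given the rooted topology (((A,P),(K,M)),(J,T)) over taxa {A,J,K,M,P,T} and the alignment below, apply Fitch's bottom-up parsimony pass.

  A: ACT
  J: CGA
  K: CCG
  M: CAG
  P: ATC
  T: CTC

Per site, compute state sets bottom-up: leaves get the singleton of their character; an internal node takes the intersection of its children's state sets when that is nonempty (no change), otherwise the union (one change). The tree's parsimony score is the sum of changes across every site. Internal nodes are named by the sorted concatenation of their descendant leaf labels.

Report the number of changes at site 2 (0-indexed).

[col 0] AP: children A:{A}, P:{A} ∩→ {A}; cost 0
[col 0] KM: children K:{C}, M:{C} ∩→ {C}; cost 0
[col 0] AKMP: children AP:{A}, KM:{C} ∪→ {A,C}; cost 1
[col 0] JT: children J:{C}, T:{C} ∩→ {C}; cost 0
[col 0] AJKMPT: children AKMP:{A,C}, JT:{C} ∩→ {C}; cost 0
[col 1] AP: children A:{C}, P:{T} ∪→ {C,T}; cost 1
[col 1] KM: children K:{C}, M:{A} ∪→ {A,C}; cost 1
[col 1] AKMP: children AP:{C,T}, KM:{A,C} ∩→ {C}; cost 0
[col 1] JT: children J:{G}, T:{T} ∪→ {G,T}; cost 1
[col 1] AJKMPT: children AKMP:{C}, JT:{G,T} ∪→ {C,G,T}; cost 1
[col 2] AP: children A:{T}, P:{C} ∪→ {C,T}; cost 1
[col 2] KM: children K:{G}, M:{G} ∩→ {G}; cost 0
[col 2] AKMP: children AP:{C,T}, KM:{G} ∪→ {C,G,T}; cost 1
[col 2] JT: children J:{A}, T:{C} ∪→ {A,C}; cost 1
[col 2] AJKMPT: children AKMP:{C,G,T}, JT:{A,C} ∩→ {C}; cost 0
per-site changes: [1, 4, 3]; total = 8

3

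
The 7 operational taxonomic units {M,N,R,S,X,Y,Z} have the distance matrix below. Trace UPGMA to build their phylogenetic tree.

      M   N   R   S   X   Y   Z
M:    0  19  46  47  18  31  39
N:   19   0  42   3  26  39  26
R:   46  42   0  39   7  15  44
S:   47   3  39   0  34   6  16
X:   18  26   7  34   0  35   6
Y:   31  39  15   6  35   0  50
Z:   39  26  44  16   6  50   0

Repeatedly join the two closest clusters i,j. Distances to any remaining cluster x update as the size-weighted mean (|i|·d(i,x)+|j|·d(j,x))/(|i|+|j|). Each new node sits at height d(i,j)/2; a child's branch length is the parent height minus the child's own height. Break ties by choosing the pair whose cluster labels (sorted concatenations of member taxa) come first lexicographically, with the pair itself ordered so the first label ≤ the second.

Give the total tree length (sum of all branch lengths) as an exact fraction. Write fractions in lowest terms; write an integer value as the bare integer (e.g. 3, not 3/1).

1. join N+S (d=3) ⇒ NS; edges |N|=3/2, |S|=3/2
  updated: d(M,NS)=33, d(NS,R)=81/2, d(NS,X)=30, d(NS,Y)=45/2, d(NS,Z)=21
2. join X+Z (d=6) ⇒ XZ; edges |X|=3, |Z|=3
  updated: d(M,XZ)=57/2, d(NS,XZ)=51/2, d(R,XZ)=51/2, d(XZ,Y)=85/2
3. join R+Y (d=15) ⇒ RY; edges |R|=15/2, |Y|=15/2
  updated: d(M,RY)=77/2, d(NS,RY)=63/2, d(RY,XZ)=34
4. join NS+XZ (d=51/2) ⇒ NSXZ; edges |NS|=45/4, |XZ|=39/4
  updated: d(M,NSXZ)=123/4, d(NSXZ,RY)=131/4
5. join M+NSXZ (d=123/4) ⇒ MNSXZ; edges |M|=123/8, |NSXZ|=21/8
  updated: d(MNSXZ,RY)=339/10
6. join MNSXZ+RY (d=339/10) ⇒ MNRSXYZ; edges |MNSXZ|=63/40, |RY|=189/20
final tree: ((M:123/8,((N:3/2,S:3/2):45/4,(X:3,Z:3):39/4):21/8):63/40,(R:15/2,Y:15/2):189/20)
total length: 2961/40

2961/40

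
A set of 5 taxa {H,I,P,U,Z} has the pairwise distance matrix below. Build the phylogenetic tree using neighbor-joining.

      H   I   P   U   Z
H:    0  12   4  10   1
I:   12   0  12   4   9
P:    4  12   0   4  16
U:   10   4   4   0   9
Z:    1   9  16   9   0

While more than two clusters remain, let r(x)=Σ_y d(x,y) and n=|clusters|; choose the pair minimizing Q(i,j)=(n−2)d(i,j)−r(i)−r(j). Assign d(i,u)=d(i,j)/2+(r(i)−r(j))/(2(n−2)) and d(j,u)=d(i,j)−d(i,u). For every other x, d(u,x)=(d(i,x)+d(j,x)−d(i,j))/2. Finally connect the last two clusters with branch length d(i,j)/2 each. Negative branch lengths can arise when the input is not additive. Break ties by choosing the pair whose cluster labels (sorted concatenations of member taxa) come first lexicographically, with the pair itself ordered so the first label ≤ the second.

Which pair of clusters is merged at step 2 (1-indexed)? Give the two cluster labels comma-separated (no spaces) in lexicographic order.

iteration 1: select H,Z (d=1, Q=-59); attach at lengths (-5/6, 11/6); label the merged cluster HZ
  updated: d(HZ,I)=10, d(HZ,P)=19/2, d(HZ,U)=9
iteration 2: select HZ,P (d=19/2, Q=-35); attach at lengths (11/2, 4); label the merged cluster HPZ
  updated: d(HPZ,I)=25/4, d(HPZ,U)=7/4
iteration 3: select HPZ,I (d=25/4, Q=-12); attach at lengths (2, 17/4); label the merged cluster HIPZ
  updated: d(HIPZ,U)=-1/4
iteration 4: select HIPZ,U (d=-1/4); attach at lengths (-1/8, -1/8); label the merged cluster HIPUZ
final tree: ((((H:-5/6,Z:11/6):11/2,P:4):2,I:17/4):-1/8,U:-1/8)
total length: 33/2

HZ,P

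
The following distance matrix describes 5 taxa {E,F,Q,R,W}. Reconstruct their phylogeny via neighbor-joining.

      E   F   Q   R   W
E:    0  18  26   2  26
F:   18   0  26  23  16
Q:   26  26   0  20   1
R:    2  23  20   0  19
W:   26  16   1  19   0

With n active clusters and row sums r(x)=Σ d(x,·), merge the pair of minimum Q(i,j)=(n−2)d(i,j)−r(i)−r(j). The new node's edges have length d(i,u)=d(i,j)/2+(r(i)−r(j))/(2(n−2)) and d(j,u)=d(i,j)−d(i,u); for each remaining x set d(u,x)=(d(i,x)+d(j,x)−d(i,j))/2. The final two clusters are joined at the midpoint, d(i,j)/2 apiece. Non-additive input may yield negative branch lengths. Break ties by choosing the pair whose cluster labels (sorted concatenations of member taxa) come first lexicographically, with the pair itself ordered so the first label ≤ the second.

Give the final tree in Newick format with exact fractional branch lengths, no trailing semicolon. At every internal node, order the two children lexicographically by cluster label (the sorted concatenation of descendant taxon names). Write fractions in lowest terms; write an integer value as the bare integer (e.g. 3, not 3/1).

(((E:11/8,R:5/8):81/8,F:75/8):89/16,(Q:7/3,W:-4/3):89/16)

iteration 1: select Q,W (d=1, Q=-132); attach at lengths (7/3, -4/3); label the merged cluster QW
  updated: d(E,QW)=51/2, d(F,QW)=41/2, d(QW,R)=19
iteration 2: select E,R (d=2, Q=-171/2); attach at lengths (11/8, 5/8); label the merged cluster ER
  updated: d(ER,F)=39/2, d(ER,QW)=85/4
iteration 3: select ER,F (d=39/2, Q=-245/4); attach at lengths (81/8, 75/8); label the merged cluster EFR
  updated: d(EFR,QW)=89/8
iteration 4: select EFR,QW (d=89/8); attach at lengths (89/16, 89/16); label the merged cluster EFQRW
final tree: (((E:11/8,R:5/8):81/8,F:75/8):89/16,(Q:7/3,W:-4/3):89/16)
total length: 269/8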